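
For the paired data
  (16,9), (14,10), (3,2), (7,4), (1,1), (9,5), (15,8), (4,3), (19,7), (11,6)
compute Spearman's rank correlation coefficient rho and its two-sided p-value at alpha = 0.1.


Step 1: Rank x and y separately (midranks; no ties here).
rank(x): 16->9, 14->7, 3->2, 7->4, 1->1, 9->5, 15->8, 4->3, 19->10, 11->6
rank(y): 9->9, 10->10, 2->2, 4->4, 1->1, 5->5, 8->8, 3->3, 7->7, 6->6
Step 2: d_i = R_x(i) - R_y(i); compute d_i^2.
  (9-9)^2=0, (7-10)^2=9, (2-2)^2=0, (4-4)^2=0, (1-1)^2=0, (5-5)^2=0, (8-8)^2=0, (3-3)^2=0, (10-7)^2=9, (6-6)^2=0
sum(d^2) = 18.
Step 3: rho = 1 - 6*18 / (10*(10^2 - 1)) = 1 - 108/990 = 0.890909.
Step 4: Under H0, t = rho * sqrt((n-2)/(1-rho^2)) = 5.5482 ~ t(8).
Step 5: Two-sided p-value from the t-distribution with 8 df = 0.000542.
Step 6: alpha = 0.1. reject H0.

rho = 0.8909, p = 0.000542, reject H0 at alpha = 0.1.


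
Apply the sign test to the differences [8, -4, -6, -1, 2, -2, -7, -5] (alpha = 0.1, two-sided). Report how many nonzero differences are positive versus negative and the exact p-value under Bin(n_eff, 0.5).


Step 1: Discard zero differences. Original n = 8; n_eff = number of nonzero differences = 8.
Nonzero differences (with sign): +8, -4, -6, -1, +2, -2, -7, -5
Step 2: Count signs: positive = 2, negative = 6.
Step 3: Under H0: P(positive) = 0.5, so the number of positives S ~ Bin(8, 0.5).
Step 4: Two-sided exact p-value = sum of Bin(8,0.5) probabilities at or below the observed probability = 0.289062.
Step 5: alpha = 0.1. fail to reject H0.

n_eff = 8, pos = 2, neg = 6, p = 0.289062, fail to reject H0.


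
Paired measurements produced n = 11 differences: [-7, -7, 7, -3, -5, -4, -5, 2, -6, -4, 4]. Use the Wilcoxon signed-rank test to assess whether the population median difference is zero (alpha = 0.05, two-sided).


Step 1: Drop any zero differences (none here) and take |d_i|.
|d| = [7, 7, 7, 3, 5, 4, 5, 2, 6, 4, 4]
Step 2: Midrank |d_i| (ties get averaged ranks).
ranks: |7|->10, |7|->10, |7|->10, |3|->2, |5|->6.5, |4|->4, |5|->6.5, |2|->1, |6|->8, |4|->4, |4|->4
Step 3: Attach original signs; sum ranks with positive sign and with negative sign.
W+ = 10 + 1 + 4 = 15
W- = 10 + 10 + 2 + 6.5 + 4 + 6.5 + 8 + 4 = 51
(Check: W+ + W- = 66 should equal n(n+1)/2 = 66.)
Step 4: Test statistic W = min(W+, W-) = 15.
Step 5: Ties in |d|, so use the tie-corrected normal approximation.
        E[W] = n(n+1)/4 = 11*12/4 = 33.
        Tie groups: |d|=4 (t=3), |d|=5 (t=2), |d|=7 (t=3); sum(t^3 - t) = 54.
        Var[W] = n(n+1)(2n+1)/24 - sum(t^3-t)/48 = 3036/24 - 54/48 = 125.375.
        z = (W - E[W]) / sqrt(Var[W]) = (15 - 33) / 11.1971 = -1.6076.
        Two-sided p = 2*Phi(z) = 0.107932.
Step 6: alpha = 0.05. fail to reject H0.

W+ = 15, W- = 51, W = min = 15, p = 0.107932, fail to reject H0.


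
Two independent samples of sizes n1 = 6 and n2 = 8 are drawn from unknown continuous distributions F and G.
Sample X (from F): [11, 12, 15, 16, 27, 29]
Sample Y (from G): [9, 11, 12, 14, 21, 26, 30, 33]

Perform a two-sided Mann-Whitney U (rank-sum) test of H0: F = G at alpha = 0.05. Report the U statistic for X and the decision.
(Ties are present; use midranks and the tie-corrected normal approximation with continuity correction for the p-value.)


Step 1: Combine and sort all 14 observations; assign midranks.
sorted (value, group): (9,Y), (11,X), (11,Y), (12,X), (12,Y), (14,Y), (15,X), (16,X), (21,Y), (26,Y), (27,X), (29,X), (30,Y), (33,Y)
ranks: 9->1, 11->2.5, 11->2.5, 12->4.5, 12->4.5, 14->6, 15->7, 16->8, 21->9, 26->10, 27->11, 29->12, 30->13, 33->14
Step 2: Rank sum for X: R1 = 2.5 + 4.5 + 7 + 8 + 11 + 12 = 45.
Step 3: U_X = R1 - n1(n1+1)/2 = 45 - 6*7/2 = 45 - 21 = 24.
       U_Y = n1*n2 - U_X = 48 - 24 = 24.
Step 4: Ties are present, so use the tie-corrected normal approximation (with continuity correction) for the p-value.
Step 5: p-value = 1.000000; compare to alpha = 0.05. fail to reject H0.

U_X = 24, p = 1.000000, fail to reject H0 at alpha = 0.05.


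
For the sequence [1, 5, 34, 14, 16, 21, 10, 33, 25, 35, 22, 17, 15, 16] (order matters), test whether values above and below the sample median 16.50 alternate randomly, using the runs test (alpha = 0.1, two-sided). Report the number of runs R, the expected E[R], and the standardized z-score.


Step 1: Compute median = 16.50; label A = above, B = below.
Labels in order: BBABBABAAAAABB  (n_A = 7, n_B = 7)
Step 2: Count runs R = 7.
Step 3: Under H0 (random ordering), E[R] = 2*n_A*n_B/(n_A+n_B) + 1 = 2*7*7/14 + 1 = 8.0000.
        Var[R] = 2*n_A*n_B*(2*n_A*n_B - n_A - n_B) / ((n_A+n_B)^2 * (n_A+n_B-1)) = 8232/2548 = 3.2308.
        SD[R] = 1.7974.
Step 4: Continuity-corrected z = (R + 0.5 - E[R]) / SD[R] = (7 + 0.5 - 8.0000) / 1.7974 = -0.2782.
Step 5: Two-sided p-value via normal approximation = 2*(1 - Phi(|z|)) = 0.780879.
Step 6: alpha = 0.1. fail to reject H0.

R = 7, z = -0.2782, p = 0.780879, fail to reject H0.


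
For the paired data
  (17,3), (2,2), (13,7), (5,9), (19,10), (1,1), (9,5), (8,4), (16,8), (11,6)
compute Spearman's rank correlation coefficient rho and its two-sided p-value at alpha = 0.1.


Step 1: Rank x and y separately (midranks; no ties here).
rank(x): 17->9, 2->2, 13->7, 5->3, 19->10, 1->1, 9->5, 8->4, 16->8, 11->6
rank(y): 3->3, 2->2, 7->7, 9->9, 10->10, 1->1, 5->5, 4->4, 8->8, 6->6
Step 2: d_i = R_x(i) - R_y(i); compute d_i^2.
  (9-3)^2=36, (2-2)^2=0, (7-7)^2=0, (3-9)^2=36, (10-10)^2=0, (1-1)^2=0, (5-5)^2=0, (4-4)^2=0, (8-8)^2=0, (6-6)^2=0
sum(d^2) = 72.
Step 3: rho = 1 - 6*72 / (10*(10^2 - 1)) = 1 - 432/990 = 0.563636.
Step 4: Under H0, t = rho * sqrt((n-2)/(1-rho^2)) = 1.9300 ~ t(8).
Step 5: Two-sided p-value from the t-distribution with 8 df = 0.089724.
Step 6: alpha = 0.1. reject H0.

rho = 0.5636, p = 0.089724, reject H0 at alpha = 0.1.


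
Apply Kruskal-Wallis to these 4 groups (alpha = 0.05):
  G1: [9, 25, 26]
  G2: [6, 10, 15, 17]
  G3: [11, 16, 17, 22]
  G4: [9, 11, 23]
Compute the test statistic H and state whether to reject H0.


Step 1: Combine all N = 14 observations and assign midranks.
sorted (value, group, rank): (6,G2,1), (9,G1,2.5), (9,G4,2.5), (10,G2,4), (11,G3,5.5), (11,G4,5.5), (15,G2,7), (16,G3,8), (17,G2,9.5), (17,G3,9.5), (22,G3,11), (23,G4,12), (25,G1,13), (26,G1,14)
Step 2: Sum ranks within each group.
R_1 = 29.5 (n_1 = 3)
R_2 = 21.5 (n_2 = 4)
R_3 = 34 (n_3 = 4)
R_4 = 20 (n_4 = 3)
Step 3: H = 12/(N(N+1)) * sum(R_i^2/n_i) - 3(N+1)
     = 12/(14*15) * (29.5^2/3 + 21.5^2/4 + 34^2/4 + 20^2/3) - 3*15
     = 0.057143 * 827.979 - 45
     = 2.313095.
Step 4: Ties present; correction factor C = 1 - 18/(14^3 - 14) = 0.993407. Corrected H = 2.313095 / 0.993407 = 2.328448.
Step 5: Under H0, H ~ chi^2(3); p-value = 0.507093.
Step 6: alpha = 0.05. fail to reject H0.

H = 2.3284, df = 3, p = 0.507093, fail to reject H0.


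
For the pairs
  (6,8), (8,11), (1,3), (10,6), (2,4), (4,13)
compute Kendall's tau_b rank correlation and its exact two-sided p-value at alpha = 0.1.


Step 1: Enumerate the 15 unordered pairs (i,j) with i<j and classify each by sign(x_j-x_i) * sign(y_j-y_i).
  (1,2):dx=+2,dy=+3->C; (1,3):dx=-5,dy=-5->C; (1,4):dx=+4,dy=-2->D; (1,5):dx=-4,dy=-4->C
  (1,6):dx=-2,dy=+5->D; (2,3):dx=-7,dy=-8->C; (2,4):dx=+2,dy=-5->D; (2,5):dx=-6,dy=-7->C
  (2,6):dx=-4,dy=+2->D; (3,4):dx=+9,dy=+3->C; (3,5):dx=+1,dy=+1->C; (3,6):dx=+3,dy=+10->C
  (4,5):dx=-8,dy=-2->C; (4,6):dx=-6,dy=+7->D; (5,6):dx=+2,dy=+9->C
Step 2: C = 10, D = 5, total pairs = 15.
Step 3: tau = (C - D)/(n(n-1)/2) = (10 - 5)/15 = 0.333333.
Step 4: Exact two-sided p-value (enumerate n! = 720 permutations of y under H0): p = 0.469444.
Step 5: alpha = 0.1. fail to reject H0.

tau_b = 0.3333 (C=10, D=5), p = 0.469444, fail to reject H0.


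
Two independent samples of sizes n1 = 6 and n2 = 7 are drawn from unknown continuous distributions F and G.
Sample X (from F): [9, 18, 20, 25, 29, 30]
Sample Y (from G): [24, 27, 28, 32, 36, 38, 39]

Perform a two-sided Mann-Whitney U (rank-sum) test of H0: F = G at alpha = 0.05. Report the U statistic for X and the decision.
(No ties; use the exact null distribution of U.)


Step 1: Combine and sort all 13 observations; assign midranks.
sorted (value, group): (9,X), (18,X), (20,X), (24,Y), (25,X), (27,Y), (28,Y), (29,X), (30,X), (32,Y), (36,Y), (38,Y), (39,Y)
ranks: 9->1, 18->2, 20->3, 24->4, 25->5, 27->6, 28->7, 29->8, 30->9, 32->10, 36->11, 38->12, 39->13
Step 2: Rank sum for X: R1 = 1 + 2 + 3 + 5 + 8 + 9 = 28.
Step 3: U_X = R1 - n1(n1+1)/2 = 28 - 6*7/2 = 28 - 21 = 7.
       U_Y = n1*n2 - U_X = 42 - 7 = 35.
Step 4: No ties, so the exact null distribution of U (based on enumerating the C(13,6) = 1716 equally likely rank assignments) gives the two-sided p-value.
Step 5: p-value = 0.051282; compare to alpha = 0.05. fail to reject H0.

U_X = 7, p = 0.051282, fail to reject H0 at alpha = 0.05.


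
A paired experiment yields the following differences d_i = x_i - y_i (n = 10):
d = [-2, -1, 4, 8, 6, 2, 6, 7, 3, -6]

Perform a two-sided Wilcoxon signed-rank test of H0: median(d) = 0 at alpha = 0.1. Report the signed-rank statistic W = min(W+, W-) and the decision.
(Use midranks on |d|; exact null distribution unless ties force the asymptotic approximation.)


Step 1: Drop any zero differences (none here) and take |d_i|.
|d| = [2, 1, 4, 8, 6, 2, 6, 7, 3, 6]
Step 2: Midrank |d_i| (ties get averaged ranks).
ranks: |2|->2.5, |1|->1, |4|->5, |8|->10, |6|->7, |2|->2.5, |6|->7, |7|->9, |3|->4, |6|->7
Step 3: Attach original signs; sum ranks with positive sign and with negative sign.
W+ = 5 + 10 + 7 + 2.5 + 7 + 9 + 4 = 44.5
W- = 2.5 + 1 + 7 = 10.5
(Check: W+ + W- = 55 should equal n(n+1)/2 = 55.)
Step 4: Test statistic W = min(W+, W-) = 10.5.
Step 5: Ties in |d|, so use the tie-corrected normal approximation.
        E[W] = n(n+1)/4 = 10*11/4 = 27.5.
        Tie groups: |d|=2 (t=2), |d|=6 (t=3); sum(t^3 - t) = 30.
        Var[W] = n(n+1)(2n+1)/24 - sum(t^3-t)/48 = 2310/24 - 30/48 = 95.625.
        z = (W - E[W]) / sqrt(Var[W]) = (10.5 - 27.5) / 9.7788 = -1.7385.
        Two-sided p = 2*Phi(z) = 0.082131.
Step 6: alpha = 0.1. reject H0.

W+ = 44.5, W- = 10.5, W = min = 10.5, p = 0.082131, reject H0.


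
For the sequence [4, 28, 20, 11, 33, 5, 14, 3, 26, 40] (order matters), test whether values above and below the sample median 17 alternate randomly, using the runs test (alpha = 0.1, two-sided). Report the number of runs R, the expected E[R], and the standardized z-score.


Step 1: Compute median = 17; label A = above, B = below.
Labels in order: BAABABBBAA  (n_A = 5, n_B = 5)
Step 2: Count runs R = 6.
Step 3: Under H0 (random ordering), E[R] = 2*n_A*n_B/(n_A+n_B) + 1 = 2*5*5/10 + 1 = 6.0000.
        Var[R] = 2*n_A*n_B*(2*n_A*n_B - n_A - n_B) / ((n_A+n_B)^2 * (n_A+n_B-1)) = 2000/900 = 2.2222.
        SD[R] = 1.4907.
Step 4: R = E[R], so z = 0 with no continuity correction.
Step 5: Two-sided p-value via normal approximation = 2*(1 - Phi(|z|)) = 1.000000.
Step 6: alpha = 0.1. fail to reject H0.

R = 6, z = 0.0000, p = 1.000000, fail to reject H0.


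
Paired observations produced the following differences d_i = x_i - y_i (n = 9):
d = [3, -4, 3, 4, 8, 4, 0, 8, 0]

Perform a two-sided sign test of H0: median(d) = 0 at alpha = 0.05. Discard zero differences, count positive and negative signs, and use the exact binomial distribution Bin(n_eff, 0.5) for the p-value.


Step 1: Discard zero differences. Original n = 9; n_eff = number of nonzero differences = 7.
Nonzero differences (with sign): +3, -4, +3, +4, +8, +4, +8
Step 2: Count signs: positive = 6, negative = 1.
Step 3: Under H0: P(positive) = 0.5, so the number of positives S ~ Bin(7, 0.5).
Step 4: Two-sided exact p-value = sum of Bin(7,0.5) probabilities at or below the observed probability = 0.125000.
Step 5: alpha = 0.05. fail to reject H0.

n_eff = 7, pos = 6, neg = 1, p = 0.125000, fail to reject H0.


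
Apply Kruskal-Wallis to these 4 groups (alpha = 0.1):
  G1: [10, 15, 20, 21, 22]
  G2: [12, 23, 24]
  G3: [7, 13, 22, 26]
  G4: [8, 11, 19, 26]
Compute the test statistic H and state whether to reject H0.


Step 1: Combine all N = 16 observations and assign midranks.
sorted (value, group, rank): (7,G3,1), (8,G4,2), (10,G1,3), (11,G4,4), (12,G2,5), (13,G3,6), (15,G1,7), (19,G4,8), (20,G1,9), (21,G1,10), (22,G1,11.5), (22,G3,11.5), (23,G2,13), (24,G2,14), (26,G3,15.5), (26,G4,15.5)
Step 2: Sum ranks within each group.
R_1 = 40.5 (n_1 = 5)
R_2 = 32 (n_2 = 3)
R_3 = 34 (n_3 = 4)
R_4 = 29.5 (n_4 = 4)
Step 3: H = 12/(N(N+1)) * sum(R_i^2/n_i) - 3(N+1)
     = 12/(16*17) * (40.5^2/5 + 32^2/3 + 34^2/4 + 29.5^2/4) - 3*17
     = 0.044118 * 1175.95 - 51
     = 0.879963.
Step 4: Ties present; correction factor C = 1 - 12/(16^3 - 16) = 0.997059. Corrected H = 0.879963 / 0.997059 = 0.882559.
Step 5: Under H0, H ~ chi^2(3); p-value = 0.829635.
Step 6: alpha = 0.1. fail to reject H0.

H = 0.8826, df = 3, p = 0.829635, fail to reject H0.


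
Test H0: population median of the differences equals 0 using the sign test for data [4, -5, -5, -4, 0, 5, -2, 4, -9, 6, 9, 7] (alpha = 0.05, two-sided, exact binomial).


Step 1: Discard zero differences. Original n = 12; n_eff = number of nonzero differences = 11.
Nonzero differences (with sign): +4, -5, -5, -4, +5, -2, +4, -9, +6, +9, +7
Step 2: Count signs: positive = 6, negative = 5.
Step 3: Under H0: P(positive) = 0.5, so the number of positives S ~ Bin(11, 0.5).
Step 4: Two-sided exact p-value = sum of Bin(11,0.5) probabilities at or below the observed probability = 1.000000.
Step 5: alpha = 0.05. fail to reject H0.

n_eff = 11, pos = 6, neg = 5, p = 1.000000, fail to reject H0.


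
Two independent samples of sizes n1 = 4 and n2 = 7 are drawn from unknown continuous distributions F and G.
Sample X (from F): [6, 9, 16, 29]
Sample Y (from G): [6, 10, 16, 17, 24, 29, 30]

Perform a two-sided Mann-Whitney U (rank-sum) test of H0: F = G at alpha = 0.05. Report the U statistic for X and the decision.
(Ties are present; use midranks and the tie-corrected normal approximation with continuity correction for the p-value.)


Step 1: Combine and sort all 11 observations; assign midranks.
sorted (value, group): (6,X), (6,Y), (9,X), (10,Y), (16,X), (16,Y), (17,Y), (24,Y), (29,X), (29,Y), (30,Y)
ranks: 6->1.5, 6->1.5, 9->3, 10->4, 16->5.5, 16->5.5, 17->7, 24->8, 29->9.5, 29->9.5, 30->11
Step 2: Rank sum for X: R1 = 1.5 + 3 + 5.5 + 9.5 = 19.5.
Step 3: U_X = R1 - n1(n1+1)/2 = 19.5 - 4*5/2 = 19.5 - 10 = 9.5.
       U_Y = n1*n2 - U_X = 28 - 9.5 = 18.5.
Step 4: Ties are present, so use the tie-corrected normal approximation (with continuity correction) for the p-value.
Step 5: p-value = 0.446576; compare to alpha = 0.05. fail to reject H0.

U_X = 9.5, p = 0.446576, fail to reject H0 at alpha = 0.05.


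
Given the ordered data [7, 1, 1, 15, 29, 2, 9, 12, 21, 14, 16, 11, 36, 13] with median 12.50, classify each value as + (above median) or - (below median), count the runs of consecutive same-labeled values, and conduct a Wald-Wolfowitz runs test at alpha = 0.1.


Step 1: Compute median = 12.50; label A = above, B = below.
Labels in order: BBBAABBBAAABAA  (n_A = 7, n_B = 7)
Step 2: Count runs R = 6.
Step 3: Under H0 (random ordering), E[R] = 2*n_A*n_B/(n_A+n_B) + 1 = 2*7*7/14 + 1 = 8.0000.
        Var[R] = 2*n_A*n_B*(2*n_A*n_B - n_A - n_B) / ((n_A+n_B)^2 * (n_A+n_B-1)) = 8232/2548 = 3.2308.
        SD[R] = 1.7974.
Step 4: Continuity-corrected z = (R + 0.5 - E[R]) / SD[R] = (6 + 0.5 - 8.0000) / 1.7974 = -0.8345.
Step 5: Two-sided p-value via normal approximation = 2*(1 - Phi(|z|)) = 0.403986.
Step 6: alpha = 0.1. fail to reject H0.

R = 6, z = -0.8345, p = 0.403986, fail to reject H0.


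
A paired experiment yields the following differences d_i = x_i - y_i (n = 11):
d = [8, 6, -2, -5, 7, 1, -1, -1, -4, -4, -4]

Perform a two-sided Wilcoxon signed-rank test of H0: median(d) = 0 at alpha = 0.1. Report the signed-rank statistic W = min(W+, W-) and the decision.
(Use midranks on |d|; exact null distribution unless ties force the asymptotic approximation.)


Step 1: Drop any zero differences (none here) and take |d_i|.
|d| = [8, 6, 2, 5, 7, 1, 1, 1, 4, 4, 4]
Step 2: Midrank |d_i| (ties get averaged ranks).
ranks: |8|->11, |6|->9, |2|->4, |5|->8, |7|->10, |1|->2, |1|->2, |1|->2, |4|->6, |4|->6, |4|->6
Step 3: Attach original signs; sum ranks with positive sign and with negative sign.
W+ = 11 + 9 + 10 + 2 = 32
W- = 4 + 8 + 2 + 2 + 6 + 6 + 6 = 34
(Check: W+ + W- = 66 should equal n(n+1)/2 = 66.)
Step 4: Test statistic W = min(W+, W-) = 32.
Step 5: Ties in |d|, so use the tie-corrected normal approximation.
        E[W] = n(n+1)/4 = 11*12/4 = 33.
        Tie groups: |d|=1 (t=3), |d|=4 (t=3); sum(t^3 - t) = 48.
        Var[W] = n(n+1)(2n+1)/24 - sum(t^3-t)/48 = 3036/24 - 48/48 = 125.5.
        z = (W - E[W]) / sqrt(Var[W]) = (32 - 33) / 11.2027 = -0.0893.
        Two-sided p = 2*Phi(z) = 0.928872.
Step 6: alpha = 0.1. fail to reject H0.

W+ = 32, W- = 34, W = min = 32, p = 0.928872, fail to reject H0.


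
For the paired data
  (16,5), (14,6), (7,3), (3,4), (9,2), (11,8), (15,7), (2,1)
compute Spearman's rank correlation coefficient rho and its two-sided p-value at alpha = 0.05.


Step 1: Rank x and y separately (midranks; no ties here).
rank(x): 16->8, 14->6, 7->3, 3->2, 9->4, 11->5, 15->7, 2->1
rank(y): 5->5, 6->6, 3->3, 4->4, 2->2, 8->8, 7->7, 1->1
Step 2: d_i = R_x(i) - R_y(i); compute d_i^2.
  (8-5)^2=9, (6-6)^2=0, (3-3)^2=0, (2-4)^2=4, (4-2)^2=4, (5-8)^2=9, (7-7)^2=0, (1-1)^2=0
sum(d^2) = 26.
Step 3: rho = 1 - 6*26 / (8*(8^2 - 1)) = 1 - 156/504 = 0.690476.
Step 4: Under H0, t = rho * sqrt((n-2)/(1-rho^2)) = 2.3382 ~ t(6).
Step 5: Two-sided p-value from the t-distribution with 6 df = 0.057990.
Step 6: alpha = 0.05. fail to reject H0.

rho = 0.6905, p = 0.057990, fail to reject H0 at alpha = 0.05.


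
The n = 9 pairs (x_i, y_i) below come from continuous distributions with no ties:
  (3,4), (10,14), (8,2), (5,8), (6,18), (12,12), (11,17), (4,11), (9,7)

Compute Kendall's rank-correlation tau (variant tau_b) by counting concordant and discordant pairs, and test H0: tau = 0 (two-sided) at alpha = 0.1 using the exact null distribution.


Step 1: Enumerate the 36 unordered pairs (i,j) with i<j and classify each by sign(x_j-x_i) * sign(y_j-y_i).
  (1,2):dx=+7,dy=+10->C; (1,3):dx=+5,dy=-2->D; (1,4):dx=+2,dy=+4->C; (1,5):dx=+3,dy=+14->C
  (1,6):dx=+9,dy=+8->C; (1,7):dx=+8,dy=+13->C; (1,8):dx=+1,dy=+7->C; (1,9):dx=+6,dy=+3->C
  (2,3):dx=-2,dy=-12->C; (2,4):dx=-5,dy=-6->C; (2,5):dx=-4,dy=+4->D; (2,6):dx=+2,dy=-2->D
  (2,7):dx=+1,dy=+3->C; (2,8):dx=-6,dy=-3->C; (2,9):dx=-1,dy=-7->C; (3,4):dx=-3,dy=+6->D
  (3,5):dx=-2,dy=+16->D; (3,6):dx=+4,dy=+10->C; (3,7):dx=+3,dy=+15->C; (3,8):dx=-4,dy=+9->D
  (3,9):dx=+1,dy=+5->C; (4,5):dx=+1,dy=+10->C; (4,6):dx=+7,dy=+4->C; (4,7):dx=+6,dy=+9->C
  (4,8):dx=-1,dy=+3->D; (4,9):dx=+4,dy=-1->D; (5,6):dx=+6,dy=-6->D; (5,7):dx=+5,dy=-1->D
  (5,8):dx=-2,dy=-7->C; (5,9):dx=+3,dy=-11->D; (6,7):dx=-1,dy=+5->D; (6,8):dx=-8,dy=-1->C
  (6,9):dx=-3,dy=-5->C; (7,8):dx=-7,dy=-6->C; (7,9):dx=-2,dy=-10->C; (8,9):dx=+5,dy=-4->D
Step 2: C = 23, D = 13, total pairs = 36.
Step 3: tau = (C - D)/(n(n-1)/2) = (23 - 13)/36 = 0.277778.
Step 4: Exact two-sided p-value (enumerate n! = 362880 permutations of y under H0): p = 0.358488.
Step 5: alpha = 0.1. fail to reject H0.

tau_b = 0.2778 (C=23, D=13), p = 0.358488, fail to reject H0.


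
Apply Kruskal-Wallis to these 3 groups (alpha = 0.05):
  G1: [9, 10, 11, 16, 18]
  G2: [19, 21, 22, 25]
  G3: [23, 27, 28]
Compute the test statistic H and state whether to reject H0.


Step 1: Combine all N = 12 observations and assign midranks.
sorted (value, group, rank): (9,G1,1), (10,G1,2), (11,G1,3), (16,G1,4), (18,G1,5), (19,G2,6), (21,G2,7), (22,G2,8), (23,G3,9), (25,G2,10), (27,G3,11), (28,G3,12)
Step 2: Sum ranks within each group.
R_1 = 15 (n_1 = 5)
R_2 = 31 (n_2 = 4)
R_3 = 32 (n_3 = 3)
Step 3: H = 12/(N(N+1)) * sum(R_i^2/n_i) - 3(N+1)
     = 12/(12*13) * (15^2/5 + 31^2/4 + 32^2/3) - 3*13
     = 0.076923 * 626.583 - 39
     = 9.198718.
Step 4: No ties, so H is used without correction.
Step 5: Under H0, H ~ chi^2(2); p-value = 0.010058.
Step 6: alpha = 0.05. reject H0.

H = 9.1987, df = 2, p = 0.010058, reject H0.


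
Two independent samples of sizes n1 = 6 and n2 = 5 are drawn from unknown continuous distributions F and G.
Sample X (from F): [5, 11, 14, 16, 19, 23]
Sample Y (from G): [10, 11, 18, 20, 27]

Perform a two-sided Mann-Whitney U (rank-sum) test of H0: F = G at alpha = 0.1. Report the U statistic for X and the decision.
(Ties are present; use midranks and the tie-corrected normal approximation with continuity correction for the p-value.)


Step 1: Combine and sort all 11 observations; assign midranks.
sorted (value, group): (5,X), (10,Y), (11,X), (11,Y), (14,X), (16,X), (18,Y), (19,X), (20,Y), (23,X), (27,Y)
ranks: 5->1, 10->2, 11->3.5, 11->3.5, 14->5, 16->6, 18->7, 19->8, 20->9, 23->10, 27->11
Step 2: Rank sum for X: R1 = 1 + 3.5 + 5 + 6 + 8 + 10 = 33.5.
Step 3: U_X = R1 - n1(n1+1)/2 = 33.5 - 6*7/2 = 33.5 - 21 = 12.5.
       U_Y = n1*n2 - U_X = 30 - 12.5 = 17.5.
Step 4: Ties are present, so use the tie-corrected normal approximation (with continuity correction) for the p-value.
Step 5: p-value = 0.714379; compare to alpha = 0.1. fail to reject H0.

U_X = 12.5, p = 0.714379, fail to reject H0 at alpha = 0.1.


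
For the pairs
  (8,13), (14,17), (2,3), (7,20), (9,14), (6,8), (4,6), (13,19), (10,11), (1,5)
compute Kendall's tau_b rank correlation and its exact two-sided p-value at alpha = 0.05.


Step 1: Enumerate the 45 unordered pairs (i,j) with i<j and classify each by sign(x_j-x_i) * sign(y_j-y_i).
  (1,2):dx=+6,dy=+4->C; (1,3):dx=-6,dy=-10->C; (1,4):dx=-1,dy=+7->D; (1,5):dx=+1,dy=+1->C
  (1,6):dx=-2,dy=-5->C; (1,7):dx=-4,dy=-7->C; (1,8):dx=+5,dy=+6->C; (1,9):dx=+2,dy=-2->D
  (1,10):dx=-7,dy=-8->C; (2,3):dx=-12,dy=-14->C; (2,4):dx=-7,dy=+3->D; (2,5):dx=-5,dy=-3->C
  (2,6):dx=-8,dy=-9->C; (2,7):dx=-10,dy=-11->C; (2,8):dx=-1,dy=+2->D; (2,9):dx=-4,dy=-6->C
  (2,10):dx=-13,dy=-12->C; (3,4):dx=+5,dy=+17->C; (3,5):dx=+7,dy=+11->C; (3,6):dx=+4,dy=+5->C
  (3,7):dx=+2,dy=+3->C; (3,8):dx=+11,dy=+16->C; (3,9):dx=+8,dy=+8->C; (3,10):dx=-1,dy=+2->D
  (4,5):dx=+2,dy=-6->D; (4,6):dx=-1,dy=-12->C; (4,7):dx=-3,dy=-14->C; (4,8):dx=+6,dy=-1->D
  (4,9):dx=+3,dy=-9->D; (4,10):dx=-6,dy=-15->C; (5,6):dx=-3,dy=-6->C; (5,7):dx=-5,dy=-8->C
  (5,8):dx=+4,dy=+5->C; (5,9):dx=+1,dy=-3->D; (5,10):dx=-8,dy=-9->C; (6,7):dx=-2,dy=-2->C
  (6,8):dx=+7,dy=+11->C; (6,9):dx=+4,dy=+3->C; (6,10):dx=-5,dy=-3->C; (7,8):dx=+9,dy=+13->C
  (7,9):dx=+6,dy=+5->C; (7,10):dx=-3,dy=-1->C; (8,9):dx=-3,dy=-8->C; (8,10):dx=-12,dy=-14->C
  (9,10):dx=-9,dy=-6->C
Step 2: C = 36, D = 9, total pairs = 45.
Step 3: tau = (C - D)/(n(n-1)/2) = (36 - 9)/45 = 0.600000.
Step 4: Exact two-sided p-value (enumerate n! = 3628800 permutations of y under H0): p = 0.016666.
Step 5: alpha = 0.05. reject H0.

tau_b = 0.6000 (C=36, D=9), p = 0.016666, reject H0.


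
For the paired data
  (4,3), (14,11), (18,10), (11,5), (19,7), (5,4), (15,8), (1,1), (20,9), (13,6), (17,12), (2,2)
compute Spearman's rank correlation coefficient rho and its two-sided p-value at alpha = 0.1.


Step 1: Rank x and y separately (midranks; no ties here).
rank(x): 4->3, 14->7, 18->10, 11->5, 19->11, 5->4, 15->8, 1->1, 20->12, 13->6, 17->9, 2->2
rank(y): 3->3, 11->11, 10->10, 5->5, 7->7, 4->4, 8->8, 1->1, 9->9, 6->6, 12->12, 2->2
Step 2: d_i = R_x(i) - R_y(i); compute d_i^2.
  (3-3)^2=0, (7-11)^2=16, (10-10)^2=0, (5-5)^2=0, (11-7)^2=16, (4-4)^2=0, (8-8)^2=0, (1-1)^2=0, (12-9)^2=9, (6-6)^2=0, (9-12)^2=9, (2-2)^2=0
sum(d^2) = 50.
Step 3: rho = 1 - 6*50 / (12*(12^2 - 1)) = 1 - 300/1716 = 0.825175.
Step 4: Under H0, t = rho * sqrt((n-2)/(1-rho^2)) = 4.6195 ~ t(10).
Step 5: Two-sided p-value from the t-distribution with 10 df = 0.000951.
Step 6: alpha = 0.1. reject H0.

rho = 0.8252, p = 0.000951, reject H0 at alpha = 0.1.


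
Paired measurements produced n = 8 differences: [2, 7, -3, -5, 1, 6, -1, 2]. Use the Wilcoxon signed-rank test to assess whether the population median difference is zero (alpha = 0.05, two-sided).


Step 1: Drop any zero differences (none here) and take |d_i|.
|d| = [2, 7, 3, 5, 1, 6, 1, 2]
Step 2: Midrank |d_i| (ties get averaged ranks).
ranks: |2|->3.5, |7|->8, |3|->5, |5|->6, |1|->1.5, |6|->7, |1|->1.5, |2|->3.5
Step 3: Attach original signs; sum ranks with positive sign and with negative sign.
W+ = 3.5 + 8 + 1.5 + 7 + 3.5 = 23.5
W- = 5 + 6 + 1.5 = 12.5
(Check: W+ + W- = 36 should equal n(n+1)/2 = 36.)
Step 4: Test statistic W = min(W+, W-) = 12.5.
Step 5: Ties in |d|, so use the tie-corrected normal approximation.
        E[W] = n(n+1)/4 = 8*9/4 = 18.
        Tie groups: |d|=1 (t=2), |d|=2 (t=2); sum(t^3 - t) = 12.
        Var[W] = n(n+1)(2n+1)/24 - sum(t^3-t)/48 = 1224/24 - 12/48 = 50.75.
        z = (W - E[W]) / sqrt(Var[W]) = (12.5 - 18) / 7.1239 = -0.7720.
        Two-sided p = 2*Phi(z) = 0.440086.
Step 6: alpha = 0.05. fail to reject H0.

W+ = 23.5, W- = 12.5, W = min = 12.5, p = 0.440086, fail to reject H0.


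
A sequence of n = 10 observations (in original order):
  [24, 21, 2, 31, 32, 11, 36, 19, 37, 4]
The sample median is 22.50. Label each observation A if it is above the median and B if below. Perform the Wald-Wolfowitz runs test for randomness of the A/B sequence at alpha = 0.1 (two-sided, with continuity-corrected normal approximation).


Step 1: Compute median = 22.50; label A = above, B = below.
Labels in order: ABBAABABAB  (n_A = 5, n_B = 5)
Step 2: Count runs R = 8.
Step 3: Under H0 (random ordering), E[R] = 2*n_A*n_B/(n_A+n_B) + 1 = 2*5*5/10 + 1 = 6.0000.
        Var[R] = 2*n_A*n_B*(2*n_A*n_B - n_A - n_B) / ((n_A+n_B)^2 * (n_A+n_B-1)) = 2000/900 = 2.2222.
        SD[R] = 1.4907.
Step 4: Continuity-corrected z = (R - 0.5 - E[R]) / SD[R] = (8 - 0.5 - 6.0000) / 1.4907 = 1.0062.
Step 5: Two-sided p-value via normal approximation = 2*(1 - Phi(|z|)) = 0.314305.
Step 6: alpha = 0.1. fail to reject H0.

R = 8, z = 1.0062, p = 0.314305, fail to reject H0.


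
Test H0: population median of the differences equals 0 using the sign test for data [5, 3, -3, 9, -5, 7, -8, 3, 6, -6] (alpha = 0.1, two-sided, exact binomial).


Step 1: Discard zero differences. Original n = 10; n_eff = number of nonzero differences = 10.
Nonzero differences (with sign): +5, +3, -3, +9, -5, +7, -8, +3, +6, -6
Step 2: Count signs: positive = 6, negative = 4.
Step 3: Under H0: P(positive) = 0.5, so the number of positives S ~ Bin(10, 0.5).
Step 4: Two-sided exact p-value = sum of Bin(10,0.5) probabilities at or below the observed probability = 0.753906.
Step 5: alpha = 0.1. fail to reject H0.

n_eff = 10, pos = 6, neg = 4, p = 0.753906, fail to reject H0.


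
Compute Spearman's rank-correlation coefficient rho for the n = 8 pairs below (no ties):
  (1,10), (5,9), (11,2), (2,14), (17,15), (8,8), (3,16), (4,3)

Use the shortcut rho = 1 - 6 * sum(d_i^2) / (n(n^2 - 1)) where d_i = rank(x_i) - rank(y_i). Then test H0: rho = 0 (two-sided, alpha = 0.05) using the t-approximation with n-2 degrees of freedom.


Step 1: Rank x and y separately (midranks; no ties here).
rank(x): 1->1, 5->5, 11->7, 2->2, 17->8, 8->6, 3->3, 4->4
rank(y): 10->5, 9->4, 2->1, 14->6, 15->7, 8->3, 16->8, 3->2
Step 2: d_i = R_x(i) - R_y(i); compute d_i^2.
  (1-5)^2=16, (5-4)^2=1, (7-1)^2=36, (2-6)^2=16, (8-7)^2=1, (6-3)^2=9, (3-8)^2=25, (4-2)^2=4
sum(d^2) = 108.
Step 3: rho = 1 - 6*108 / (8*(8^2 - 1)) = 1 - 648/504 = -0.285714.
Step 4: Under H0, t = rho * sqrt((n-2)/(1-rho^2)) = -0.7303 ~ t(6).
Step 5: Two-sided p-value from the t-distribution with 6 df = 0.492726.
Step 6: alpha = 0.05. fail to reject H0.

rho = -0.2857, p = 0.492726, fail to reject H0 at alpha = 0.05.


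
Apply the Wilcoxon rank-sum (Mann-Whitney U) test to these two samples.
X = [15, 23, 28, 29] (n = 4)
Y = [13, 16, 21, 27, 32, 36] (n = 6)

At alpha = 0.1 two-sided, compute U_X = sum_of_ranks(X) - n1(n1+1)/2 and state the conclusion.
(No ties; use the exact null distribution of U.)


Step 1: Combine and sort all 10 observations; assign midranks.
sorted (value, group): (13,Y), (15,X), (16,Y), (21,Y), (23,X), (27,Y), (28,X), (29,X), (32,Y), (36,Y)
ranks: 13->1, 15->2, 16->3, 21->4, 23->5, 27->6, 28->7, 29->8, 32->9, 36->10
Step 2: Rank sum for X: R1 = 2 + 5 + 7 + 8 = 22.
Step 3: U_X = R1 - n1(n1+1)/2 = 22 - 4*5/2 = 22 - 10 = 12.
       U_Y = n1*n2 - U_X = 24 - 12 = 12.
Step 4: No ties, so the exact null distribution of U (based on enumerating the C(10,4) = 210 equally likely rank assignments) gives the two-sided p-value.
Step 5: p-value = 1.000000; compare to alpha = 0.1. fail to reject H0.

U_X = 12, p = 1.000000, fail to reject H0 at alpha = 0.1.


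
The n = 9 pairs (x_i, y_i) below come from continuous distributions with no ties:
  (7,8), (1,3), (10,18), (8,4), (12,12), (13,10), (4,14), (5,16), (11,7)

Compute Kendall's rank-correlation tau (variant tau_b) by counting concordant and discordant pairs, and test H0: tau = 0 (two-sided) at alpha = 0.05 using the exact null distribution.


Step 1: Enumerate the 36 unordered pairs (i,j) with i<j and classify each by sign(x_j-x_i) * sign(y_j-y_i).
  (1,2):dx=-6,dy=-5->C; (1,3):dx=+3,dy=+10->C; (1,4):dx=+1,dy=-4->D; (1,5):dx=+5,dy=+4->C
  (1,6):dx=+6,dy=+2->C; (1,7):dx=-3,dy=+6->D; (1,8):dx=-2,dy=+8->D; (1,9):dx=+4,dy=-1->D
  (2,3):dx=+9,dy=+15->C; (2,4):dx=+7,dy=+1->C; (2,5):dx=+11,dy=+9->C; (2,6):dx=+12,dy=+7->C
  (2,7):dx=+3,dy=+11->C; (2,8):dx=+4,dy=+13->C; (2,9):dx=+10,dy=+4->C; (3,4):dx=-2,dy=-14->C
  (3,5):dx=+2,dy=-6->D; (3,6):dx=+3,dy=-8->D; (3,7):dx=-6,dy=-4->C; (3,8):dx=-5,dy=-2->C
  (3,9):dx=+1,dy=-11->D; (4,5):dx=+4,dy=+8->C; (4,6):dx=+5,dy=+6->C; (4,7):dx=-4,dy=+10->D
  (4,8):dx=-3,dy=+12->D; (4,9):dx=+3,dy=+3->C; (5,6):dx=+1,dy=-2->D; (5,7):dx=-8,dy=+2->D
  (5,8):dx=-7,dy=+4->D; (5,9):dx=-1,dy=-5->C; (6,7):dx=-9,dy=+4->D; (6,8):dx=-8,dy=+6->D
  (6,9):dx=-2,dy=-3->C; (7,8):dx=+1,dy=+2->C; (7,9):dx=+7,dy=-7->D; (8,9):dx=+6,dy=-9->D
Step 2: C = 20, D = 16, total pairs = 36.
Step 3: tau = (C - D)/(n(n-1)/2) = (20 - 16)/36 = 0.111111.
Step 4: Exact two-sided p-value (enumerate n! = 362880 permutations of y under H0): p = 0.761414.
Step 5: alpha = 0.05. fail to reject H0.

tau_b = 0.1111 (C=20, D=16), p = 0.761414, fail to reject H0.


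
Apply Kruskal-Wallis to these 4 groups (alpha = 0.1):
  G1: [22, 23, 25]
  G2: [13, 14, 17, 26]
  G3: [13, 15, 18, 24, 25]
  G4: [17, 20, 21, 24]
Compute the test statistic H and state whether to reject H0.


Step 1: Combine all N = 16 observations and assign midranks.
sorted (value, group, rank): (13,G2,1.5), (13,G3,1.5), (14,G2,3), (15,G3,4), (17,G2,5.5), (17,G4,5.5), (18,G3,7), (20,G4,8), (21,G4,9), (22,G1,10), (23,G1,11), (24,G3,12.5), (24,G4,12.5), (25,G1,14.5), (25,G3,14.5), (26,G2,16)
Step 2: Sum ranks within each group.
R_1 = 35.5 (n_1 = 3)
R_2 = 26 (n_2 = 4)
R_3 = 39.5 (n_3 = 5)
R_4 = 35 (n_4 = 4)
Step 3: H = 12/(N(N+1)) * sum(R_i^2/n_i) - 3(N+1)
     = 12/(16*17) * (35.5^2/3 + 26^2/4 + 39.5^2/5 + 35^2/4) - 3*17
     = 0.044118 * 1207.38 - 51
     = 2.266912.
Step 4: Ties present; correction factor C = 1 - 24/(16^3 - 16) = 0.994118. Corrected H = 2.266912 / 0.994118 = 2.280325.
Step 5: Under H0, H ~ chi^2(3); p-value = 0.516301.
Step 6: alpha = 0.1. fail to reject H0.

H = 2.2803, df = 3, p = 0.516301, fail to reject H0.


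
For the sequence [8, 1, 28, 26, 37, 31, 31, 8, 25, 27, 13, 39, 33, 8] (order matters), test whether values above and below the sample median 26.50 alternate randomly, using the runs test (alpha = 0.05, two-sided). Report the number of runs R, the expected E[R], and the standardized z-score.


Step 1: Compute median = 26.50; label A = above, B = below.
Labels in order: BBABAAABBABAAB  (n_A = 7, n_B = 7)
Step 2: Count runs R = 9.
Step 3: Under H0 (random ordering), E[R] = 2*n_A*n_B/(n_A+n_B) + 1 = 2*7*7/14 + 1 = 8.0000.
        Var[R] = 2*n_A*n_B*(2*n_A*n_B - n_A - n_B) / ((n_A+n_B)^2 * (n_A+n_B-1)) = 8232/2548 = 3.2308.
        SD[R] = 1.7974.
Step 4: Continuity-corrected z = (R - 0.5 - E[R]) / SD[R] = (9 - 0.5 - 8.0000) / 1.7974 = 0.2782.
Step 5: Two-sided p-value via normal approximation = 2*(1 - Phi(|z|)) = 0.780879.
Step 6: alpha = 0.05. fail to reject H0.

R = 9, z = 0.2782, p = 0.780879, fail to reject H0.


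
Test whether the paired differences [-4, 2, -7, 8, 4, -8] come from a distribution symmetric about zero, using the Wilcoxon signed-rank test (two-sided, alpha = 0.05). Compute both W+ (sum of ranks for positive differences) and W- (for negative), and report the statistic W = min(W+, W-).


Step 1: Drop any zero differences (none here) and take |d_i|.
|d| = [4, 2, 7, 8, 4, 8]
Step 2: Midrank |d_i| (ties get averaged ranks).
ranks: |4|->2.5, |2|->1, |7|->4, |8|->5.5, |4|->2.5, |8|->5.5
Step 3: Attach original signs; sum ranks with positive sign and with negative sign.
W+ = 1 + 5.5 + 2.5 = 9
W- = 2.5 + 4 + 5.5 = 12
(Check: W+ + W- = 21 should equal n(n+1)/2 = 21.)
Step 4: Test statistic W = min(W+, W-) = 9.
Step 5: Ties in |d|, so use the tie-corrected normal approximation.
        E[W] = n(n+1)/4 = 6*7/4 = 10.5.
        Tie groups: |d|=4 (t=2), |d|=8 (t=2); sum(t^3 - t) = 12.
        Var[W] = n(n+1)(2n+1)/24 - sum(t^3-t)/48 = 546/24 - 12/48 = 22.5.
        z = (W - E[W]) / sqrt(Var[W]) = (9 - 10.5) / 4.7434 = -0.3162.
        Two-sided p = 2*Phi(z) = 0.751830.
Step 6: alpha = 0.05. fail to reject H0.

W+ = 9, W- = 12, W = min = 9, p = 0.751830, fail to reject H0.


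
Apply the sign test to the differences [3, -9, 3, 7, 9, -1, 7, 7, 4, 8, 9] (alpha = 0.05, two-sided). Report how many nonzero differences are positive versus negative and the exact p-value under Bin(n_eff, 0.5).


Step 1: Discard zero differences. Original n = 11; n_eff = number of nonzero differences = 11.
Nonzero differences (with sign): +3, -9, +3, +7, +9, -1, +7, +7, +4, +8, +9
Step 2: Count signs: positive = 9, negative = 2.
Step 3: Under H0: P(positive) = 0.5, so the number of positives S ~ Bin(11, 0.5).
Step 4: Two-sided exact p-value = sum of Bin(11,0.5) probabilities at or below the observed probability = 0.065430.
Step 5: alpha = 0.05. fail to reject H0.

n_eff = 11, pos = 9, neg = 2, p = 0.065430, fail to reject H0.


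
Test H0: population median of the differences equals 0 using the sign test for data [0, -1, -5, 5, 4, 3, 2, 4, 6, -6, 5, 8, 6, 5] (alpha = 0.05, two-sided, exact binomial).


Step 1: Discard zero differences. Original n = 14; n_eff = number of nonzero differences = 13.
Nonzero differences (with sign): -1, -5, +5, +4, +3, +2, +4, +6, -6, +5, +8, +6, +5
Step 2: Count signs: positive = 10, negative = 3.
Step 3: Under H0: P(positive) = 0.5, so the number of positives S ~ Bin(13, 0.5).
Step 4: Two-sided exact p-value = sum of Bin(13,0.5) probabilities at or below the observed probability = 0.092285.
Step 5: alpha = 0.05. fail to reject H0.

n_eff = 13, pos = 10, neg = 3, p = 0.092285, fail to reject H0.


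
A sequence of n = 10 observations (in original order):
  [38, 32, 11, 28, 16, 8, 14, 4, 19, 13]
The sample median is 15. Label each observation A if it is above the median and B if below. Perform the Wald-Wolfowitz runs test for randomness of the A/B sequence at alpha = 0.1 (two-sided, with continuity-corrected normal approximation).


Step 1: Compute median = 15; label A = above, B = below.
Labels in order: AABAABBBAB  (n_A = 5, n_B = 5)
Step 2: Count runs R = 6.
Step 3: Under H0 (random ordering), E[R] = 2*n_A*n_B/(n_A+n_B) + 1 = 2*5*5/10 + 1 = 6.0000.
        Var[R] = 2*n_A*n_B*(2*n_A*n_B - n_A - n_B) / ((n_A+n_B)^2 * (n_A+n_B-1)) = 2000/900 = 2.2222.
        SD[R] = 1.4907.
Step 4: R = E[R], so z = 0 with no continuity correction.
Step 5: Two-sided p-value via normal approximation = 2*(1 - Phi(|z|)) = 1.000000.
Step 6: alpha = 0.1. fail to reject H0.

R = 6, z = 0.0000, p = 1.000000, fail to reject H0.


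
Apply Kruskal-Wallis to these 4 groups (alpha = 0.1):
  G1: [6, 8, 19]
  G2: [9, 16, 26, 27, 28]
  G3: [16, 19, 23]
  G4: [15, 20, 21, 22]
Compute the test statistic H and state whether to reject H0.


Step 1: Combine all N = 15 observations and assign midranks.
sorted (value, group, rank): (6,G1,1), (8,G1,2), (9,G2,3), (15,G4,4), (16,G2,5.5), (16,G3,5.5), (19,G1,7.5), (19,G3,7.5), (20,G4,9), (21,G4,10), (22,G4,11), (23,G3,12), (26,G2,13), (27,G2,14), (28,G2,15)
Step 2: Sum ranks within each group.
R_1 = 10.5 (n_1 = 3)
R_2 = 50.5 (n_2 = 5)
R_3 = 25 (n_3 = 3)
R_4 = 34 (n_4 = 4)
Step 3: H = 12/(N(N+1)) * sum(R_i^2/n_i) - 3(N+1)
     = 12/(15*16) * (10.5^2/3 + 50.5^2/5 + 25^2/3 + 34^2/4) - 3*16
     = 0.050000 * 1044.13 - 48
     = 4.206667.
Step 4: Ties present; correction factor C = 1 - 12/(15^3 - 15) = 0.996429. Corrected H = 4.206667 / 0.996429 = 4.221744.
Step 5: Under H0, H ~ chi^2(3); p-value = 0.238494.
Step 6: alpha = 0.1. fail to reject H0.

H = 4.2217, df = 3, p = 0.238494, fail to reject H0.


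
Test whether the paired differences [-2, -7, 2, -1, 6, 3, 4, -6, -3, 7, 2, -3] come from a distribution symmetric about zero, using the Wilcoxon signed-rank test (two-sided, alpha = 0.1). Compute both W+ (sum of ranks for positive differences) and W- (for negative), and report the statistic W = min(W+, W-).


Step 1: Drop any zero differences (none here) and take |d_i|.
|d| = [2, 7, 2, 1, 6, 3, 4, 6, 3, 7, 2, 3]
Step 2: Midrank |d_i| (ties get averaged ranks).
ranks: |2|->3, |7|->11.5, |2|->3, |1|->1, |6|->9.5, |3|->6, |4|->8, |6|->9.5, |3|->6, |7|->11.5, |2|->3, |3|->6
Step 3: Attach original signs; sum ranks with positive sign and with negative sign.
W+ = 3 + 9.5 + 6 + 8 + 11.5 + 3 = 41
W- = 3 + 11.5 + 1 + 9.5 + 6 + 6 = 37
(Check: W+ + W- = 78 should equal n(n+1)/2 = 78.)
Step 4: Test statistic W = min(W+, W-) = 37.
Step 5: Ties in |d|, so use the tie-corrected normal approximation.
        E[W] = n(n+1)/4 = 12*13/4 = 39.
        Tie groups: |d|=2 (t=3), |d|=3 (t=3), |d|=6 (t=2), |d|=7 (t=2); sum(t^3 - t) = 60.
        Var[W] = n(n+1)(2n+1)/24 - sum(t^3-t)/48 = 3900/24 - 60/48 = 161.25.
        z = (W - E[W]) / sqrt(Var[W]) = (37 - 39) / 12.6984 = -0.1575.
        Two-sided p = 2*Phi(z) = 0.874851.
Step 6: alpha = 0.1. fail to reject H0.

W+ = 41, W- = 37, W = min = 37, p = 0.874851, fail to reject H0.


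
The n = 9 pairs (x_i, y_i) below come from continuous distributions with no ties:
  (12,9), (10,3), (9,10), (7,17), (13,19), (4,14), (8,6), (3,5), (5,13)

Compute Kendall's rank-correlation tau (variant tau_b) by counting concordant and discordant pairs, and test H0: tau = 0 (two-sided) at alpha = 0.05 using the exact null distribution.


Step 1: Enumerate the 36 unordered pairs (i,j) with i<j and classify each by sign(x_j-x_i) * sign(y_j-y_i).
  (1,2):dx=-2,dy=-6->C; (1,3):dx=-3,dy=+1->D; (1,4):dx=-5,dy=+8->D; (1,5):dx=+1,dy=+10->C
  (1,6):dx=-8,dy=+5->D; (1,7):dx=-4,dy=-3->C; (1,8):dx=-9,dy=-4->C; (1,9):dx=-7,dy=+4->D
  (2,3):dx=-1,dy=+7->D; (2,4):dx=-3,dy=+14->D; (2,5):dx=+3,dy=+16->C; (2,6):dx=-6,dy=+11->D
  (2,7):dx=-2,dy=+3->D; (2,8):dx=-7,dy=+2->D; (2,9):dx=-5,dy=+10->D; (3,4):dx=-2,dy=+7->D
  (3,5):dx=+4,dy=+9->C; (3,6):dx=-5,dy=+4->D; (3,7):dx=-1,dy=-4->C; (3,8):dx=-6,dy=-5->C
  (3,9):dx=-4,dy=+3->D; (4,5):dx=+6,dy=+2->C; (4,6):dx=-3,dy=-3->C; (4,7):dx=+1,dy=-11->D
  (4,8):dx=-4,dy=-12->C; (4,9):dx=-2,dy=-4->C; (5,6):dx=-9,dy=-5->C; (5,7):dx=-5,dy=-13->C
  (5,8):dx=-10,dy=-14->C; (5,9):dx=-8,dy=-6->C; (6,7):dx=+4,dy=-8->D; (6,8):dx=-1,dy=-9->C
  (6,9):dx=+1,dy=-1->D; (7,8):dx=-5,dy=-1->C; (7,9):dx=-3,dy=+7->D; (8,9):dx=+2,dy=+8->C
Step 2: C = 19, D = 17, total pairs = 36.
Step 3: tau = (C - D)/(n(n-1)/2) = (19 - 17)/36 = 0.055556.
Step 4: Exact two-sided p-value (enumerate n! = 362880 permutations of y under H0): p = 0.919455.
Step 5: alpha = 0.05. fail to reject H0.

tau_b = 0.0556 (C=19, D=17), p = 0.919455, fail to reject H0.


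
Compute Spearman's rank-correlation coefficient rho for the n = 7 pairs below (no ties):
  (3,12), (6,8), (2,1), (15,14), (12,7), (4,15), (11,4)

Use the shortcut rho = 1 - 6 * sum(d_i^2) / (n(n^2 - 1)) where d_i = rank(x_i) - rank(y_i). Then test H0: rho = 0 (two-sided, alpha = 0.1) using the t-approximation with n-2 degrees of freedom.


Step 1: Rank x and y separately (midranks; no ties here).
rank(x): 3->2, 6->4, 2->1, 15->7, 12->6, 4->3, 11->5
rank(y): 12->5, 8->4, 1->1, 14->6, 7->3, 15->7, 4->2
Step 2: d_i = R_x(i) - R_y(i); compute d_i^2.
  (2-5)^2=9, (4-4)^2=0, (1-1)^2=0, (7-6)^2=1, (6-3)^2=9, (3-7)^2=16, (5-2)^2=9
sum(d^2) = 44.
Step 3: rho = 1 - 6*44 / (7*(7^2 - 1)) = 1 - 264/336 = 0.214286.
Step 4: Under H0, t = rho * sqrt((n-2)/(1-rho^2)) = 0.4906 ~ t(5).
Step 5: Two-sided p-value from the t-distribution with 5 df = 0.644512.
Step 6: alpha = 0.1. fail to reject H0.

rho = 0.2143, p = 0.644512, fail to reject H0 at alpha = 0.1.
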